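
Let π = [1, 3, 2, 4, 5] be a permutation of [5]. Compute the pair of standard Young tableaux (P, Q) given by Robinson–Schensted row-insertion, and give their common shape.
P = [1, 2, 4, 5] / [3];  Q = [1, 2, 4, 5] / [3];  common shape = (4, 1)

Row-insert the values π_1, π_2, … into P one at a time, bumping the leftmost entry strictly greater than the inserted value down to the next row. The recording tableau Q records, in position (i, j), the step at which that cell was added to P.
  Insert 1 (step 1): P = [1];  Q = [1]
  Insert 3 (step 2): P = [1, 3];  Q = [1, 2]
  Insert 2 (step 3): P = [1, 2] / [3];  Q = [1, 2] / [3]
  Insert 4 (step 4): P = [1, 2, 4] / [3];  Q = [1, 2, 4] / [3]
  Insert 5 (step 5): P = [1, 2, 4, 5] / [3];  Q = [1, 2, 4, 5] / [3]
Final shape: (4, 1).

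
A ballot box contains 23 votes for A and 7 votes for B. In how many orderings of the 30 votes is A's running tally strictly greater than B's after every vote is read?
Strict-lead orderings = 1085760

Total orderings of the 30 votes with 23 for A: C(30, 23) = 2035800. By the Bertrand ballot formula (Cycle Lemma / reflection principle), the number of orderings in which A is strictly ahead of B throughout is (p − q)/(p + q) · C(p + q, p) = (23 − 7)/(23 + 7) · 2035800 = 1085760.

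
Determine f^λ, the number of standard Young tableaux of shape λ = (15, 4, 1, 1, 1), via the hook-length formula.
# SYT of shape (15, 4, 1, 1, 1) = 2154240

Hook-length formula: f^λ = n! / Π hook(c), product over all cells c of the Young diagram. For λ = (15, 4, 1, 1, 1), n = 22 boxes. Hook lengths by row (left-to-right, top-to-bottom): [19, 15, 14, 13, 11, 10, 9, 8, 7, 6, 5, 4, 3, 2, 1]; [7, 3, 2, 1]; [3]; [2]; [1]. Product of hooks = 521762072832000. So f^λ = 22! / 521762072832000 = 1124000727777607680000 / 521762072832000 = 2154240.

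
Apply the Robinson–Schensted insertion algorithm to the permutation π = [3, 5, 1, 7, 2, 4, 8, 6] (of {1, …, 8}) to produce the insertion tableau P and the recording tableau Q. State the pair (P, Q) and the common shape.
P = [1, 2, 4, 6] / [3, 5, 7, 8];  Q = [1, 2, 4, 7] / [3, 5, 6, 8];  common shape = (4, 4)

Row-insert the values π_1, π_2, … into P one at a time, bumping the leftmost entry strictly greater than the inserted value down to the next row. The recording tableau Q records, in position (i, j), the step at which that cell was added to P.
  Insert 3 (step 1): P = [3];  Q = [1]
  Insert 5 (step 2): P = [3, 5];  Q = [1, 2]
  Insert 1 (step 3): P = [1, 5] / [3];  Q = [1, 2] / [3]
  Insert 7 (step 4): P = [1, 5, 7] / [3];  Q = [1, 2, 4] / [3]
  Insert 2 (step 5): P = [1, 2, 7] / [3, 5];  Q = [1, 2, 4] / [3, 5]
  Insert 4 (step 6): P = [1, 2, 4] / [3, 5, 7];  Q = [1, 2, 4] / [3, 5, 6]
  Insert 8 (step 7): P = [1, 2, 4, 8] / [3, 5, 7];  Q = [1, 2, 4, 7] / [3, 5, 6]
  Insert 6 (step 8): P = [1, 2, 4, 6] / [3, 5, 7, 8];  Q = [1, 2, 4, 7] / [3, 5, 6, 8]
Final shape: (4, 4).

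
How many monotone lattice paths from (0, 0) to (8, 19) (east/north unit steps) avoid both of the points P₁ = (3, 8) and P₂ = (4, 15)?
Number of paths = 1320435

Inclusion–exclusion. Total paths: C(27, 8) = 2220075. Through P₁: C(11, 3)·C(16, 5) = 720720. Through P₂: C(19, 4)·C(8, 4) = 271320. Since P₁ is strictly southwest of P₂, a monotone path through both must visit P₁ then P₂; paths through both = C(11, 3)·C(8, 1)·C(8, 4) = 92400. Avoid both = 2220075 − 720720 − 271320 + 92400 = 1320435.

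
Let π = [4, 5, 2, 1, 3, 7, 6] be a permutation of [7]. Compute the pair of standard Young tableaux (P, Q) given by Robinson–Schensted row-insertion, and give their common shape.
P = [1, 3, 6] / [2, 5, 7] / [4];  Q = [1, 2, 6] / [3, 5, 7] / [4];  common shape = (3, 3, 1)

Row-insert the values π_1, π_2, … into P one at a time, bumping the leftmost entry strictly greater than the inserted value down to the next row. The recording tableau Q records, in position (i, j), the step at which that cell was added to P.
  Insert 4 (step 1): P = [4];  Q = [1]
  Insert 5 (step 2): P = [4, 5];  Q = [1, 2]
  Insert 2 (step 3): P = [2, 5] / [4];  Q = [1, 2] / [3]
  Insert 1 (step 4): P = [1, 5] / [2] / [4];  Q = [1, 2] / [3] / [4]
  Insert 3 (step 5): P = [1, 3] / [2, 5] / [4];  Q = [1, 2] / [3, 5] / [4]
  Insert 7 (step 6): P = [1, 3, 7] / [2, 5] / [4];  Q = [1, 2, 6] / [3, 5] / [4]
  Insert 6 (step 7): P = [1, 3, 6] / [2, 5, 7] / [4];  Q = [1, 2, 6] / [3, 5, 7] / [4]
Final shape: (3, 3, 1).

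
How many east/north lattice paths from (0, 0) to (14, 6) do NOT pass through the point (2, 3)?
Number of paths = 34210

Total paths from (0, 0) to (14, 6): C(20, 14) = 38760. Paths through (2, 3): (paths (0, 0) → (2, 3)) × (paths (2, 3) → (14, 6)) = C(5, 2) · C(15, 12) = 10 · 455 = 4550. Avoidance count = 38760 − 4550 = 34210.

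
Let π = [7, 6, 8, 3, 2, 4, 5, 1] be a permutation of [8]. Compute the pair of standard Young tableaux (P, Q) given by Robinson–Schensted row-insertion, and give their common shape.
P = [1, 4, 5] / [2, 8] / [3] / [6] / [7];  Q = [1, 3, 7] / [2, 6] / [4] / [5] / [8];  common shape = (3, 2, 1, 1, 1)

Row-insert the values π_1, π_2, … into P one at a time, bumping the leftmost entry strictly greater than the inserted value down to the next row. The recording tableau Q records, in position (i, j), the step at which that cell was added to P.
  Insert 7 (step 1): P = [7];  Q = [1]
  Insert 6 (step 2): P = [6] / [7];  Q = [1] / [2]
  Insert 8 (step 3): P = [6, 8] / [7];  Q = [1, 3] / [2]
  Insert 3 (step 4): P = [3, 8] / [6] / [7];  Q = [1, 3] / [2] / [4]
  Insert 2 (step 5): P = [2, 8] / [3] / [6] / [7];  Q = [1, 3] / [2] / [4] / [5]
  Insert 4 (step 6): P = [2, 4] / [3, 8] / [6] / [7];  Q = [1, 3] / [2, 6] / [4] / [5]
  Insert 5 (step 7): P = [2, 4, 5] / [3, 8] / [6] / [7];  Q = [1, 3, 7] / [2, 6] / [4] / [5]
  Insert 1 (step 8): P = [1, 4, 5] / [2, 8] / [3] / [6] / [7];  Q = [1, 3, 7] / [2, 6] / [4] / [5] / [8]
Final shape: (3, 2, 1, 1, 1).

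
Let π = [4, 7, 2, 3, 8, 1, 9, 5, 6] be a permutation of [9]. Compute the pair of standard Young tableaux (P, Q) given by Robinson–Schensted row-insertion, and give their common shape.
P = [1, 3, 5, 6] / [2, 7, 8, 9] / [4];  Q = [1, 2, 5, 7] / [3, 4, 8, 9] / [6];  common shape = (4, 4, 1)

Row-insert the values π_1, π_2, … into P one at a time, bumping the leftmost entry strictly greater than the inserted value down to the next row. The recording tableau Q records, in position (i, j), the step at which that cell was added to P.
  Insert 4 (step 1): P = [4];  Q = [1]
  Insert 7 (step 2): P = [4, 7];  Q = [1, 2]
  Insert 2 (step 3): P = [2, 7] / [4];  Q = [1, 2] / [3]
  Insert 3 (step 4): P = [2, 3] / [4, 7];  Q = [1, 2] / [3, 4]
  Insert 8 (step 5): P = [2, 3, 8] / [4, 7];  Q = [1, 2, 5] / [3, 4]
  Insert 1 (step 6): P = [1, 3, 8] / [2, 7] / [4];  Q = [1, 2, 5] / [3, 4] / [6]
  Insert 9 (step 7): P = [1, 3, 8, 9] / [2, 7] / [4];  Q = [1, 2, 5, 7] / [3, 4] / [6]
  Insert 5 (step 8): P = [1, 3, 5, 9] / [2, 7, 8] / [4];  Q = [1, 2, 5, 7] / [3, 4, 8] / [6]
  Insert 6 (step 9): P = [1, 3, 5, 6] / [2, 7, 8, 9] / [4];  Q = [1, 2, 5, 7] / [3, 4, 8, 9] / [6]
Final shape: (4, 4, 1).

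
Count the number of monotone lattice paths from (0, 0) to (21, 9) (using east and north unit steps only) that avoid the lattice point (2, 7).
Number of paths = 14299590

Total paths from (0, 0) to (21, 9): C(30, 21) = 14307150. Paths through (2, 7): (paths (0, 0) → (2, 7)) × (paths (2, 7) → (21, 9)) = C(9, 2) · C(21, 19) = 36 · 210 = 7560. Avoidance count = 14307150 − 7560 = 14299590.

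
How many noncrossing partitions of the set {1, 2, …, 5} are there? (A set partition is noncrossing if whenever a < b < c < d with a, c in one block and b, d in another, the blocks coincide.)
C_5 = 42

These noncrossing partitions are counted by the Catalan number C_n = (1/(n + 1)) · C(2n, n). For n = 5: C_5 = (1/6) · C(10, 5) = 252/6 = 42.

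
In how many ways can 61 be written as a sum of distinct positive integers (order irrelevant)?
q(61) = 12076

A partition into distinct parts is a strictly decreasing sequence summing to n. The recurrence d(n, m) = d(n, m−1) + d(n−m, m−1) (use part m at most once) with q(n) = d(n, n) gives q(61) = 12076. (Euler's theorem: # distinct-part partitions = # odd-part partitions.)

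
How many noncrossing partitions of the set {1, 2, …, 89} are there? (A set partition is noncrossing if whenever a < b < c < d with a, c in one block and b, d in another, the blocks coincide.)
C_89 = 254224158304000796523953440778841647086547372026600

These noncrossing partitions are counted by the Catalan number C_n = (1/(n + 1)) · C(2n, n). For n = 89: C_89 = (1/90) · C(178, 89) = 22880174247360071687155809670095748237789263482394000/90 = 254224158304000796523953440778841647086547372026600.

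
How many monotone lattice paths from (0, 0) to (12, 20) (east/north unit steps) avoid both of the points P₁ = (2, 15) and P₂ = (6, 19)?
Number of paths = 224211372

Inclusion–exclusion. Total paths: C(32, 12) = 225792840. Through P₁: C(17, 2)·C(15, 10) = 408408. Through P₂: C(25, 6)·C(7, 6) = 1239700. Since P₁ is strictly southwest of P₂, a monotone path through both must visit P₁ then P₂; paths through both = C(17, 2)·C(8, 4)·C(7, 6) = 66640. Avoid both = 225792840 − 408408 − 1239700 + 66640 = 224211372.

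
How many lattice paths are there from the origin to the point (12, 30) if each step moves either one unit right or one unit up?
Number of paths = 11058116888

A monotone lattice path from (0, 0) to (12, 30) consists of 12 east steps and 30 north steps in some order, so it is determined by which 12 of the 42 steps are east. The count is C(42, 12) = 11058116888.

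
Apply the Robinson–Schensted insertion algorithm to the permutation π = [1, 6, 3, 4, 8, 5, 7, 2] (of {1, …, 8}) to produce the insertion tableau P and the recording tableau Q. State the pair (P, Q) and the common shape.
P = [1, 2, 4, 5, 7] / [3, 8] / [6];  Q = [1, 2, 4, 5, 7] / [3, 6] / [8];  common shape = (5, 2, 1)

Row-insert the values π_1, π_2, … into P one at a time, bumping the leftmost entry strictly greater than the inserted value down to the next row. The recording tableau Q records, in position (i, j), the step at which that cell was added to P.
  Insert 1 (step 1): P = [1];  Q = [1]
  Insert 6 (step 2): P = [1, 6];  Q = [1, 2]
  Insert 3 (step 3): P = [1, 3] / [6];  Q = [1, 2] / [3]
  Insert 4 (step 4): P = [1, 3, 4] / [6];  Q = [1, 2, 4] / [3]
  Insert 8 (step 5): P = [1, 3, 4, 8] / [6];  Q = [1, 2, 4, 5] / [3]
  Insert 5 (step 6): P = [1, 3, 4, 5] / [6, 8];  Q = [1, 2, 4, 5] / [3, 6]
  Insert 7 (step 7): P = [1, 3, 4, 5, 7] / [6, 8];  Q = [1, 2, 4, 5, 7] / [3, 6]
  Insert 2 (step 8): P = [1, 2, 4, 5, 7] / [3, 8] / [6];  Q = [1, 2, 4, 5, 7] / [3, 6] / [8]
Final shape: (5, 2, 1).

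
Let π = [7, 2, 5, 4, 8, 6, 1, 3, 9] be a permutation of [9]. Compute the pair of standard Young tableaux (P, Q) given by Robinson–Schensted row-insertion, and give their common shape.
P = [1, 3, 6, 9] / [2, 4] / [5, 8] / [7];  Q = [1, 3, 5, 9] / [2, 6] / [4, 8] / [7];  common shape = (4, 2, 2, 1)

Row-insert the values π_1, π_2, … into P one at a time, bumping the leftmost entry strictly greater than the inserted value down to the next row. The recording tableau Q records, in position (i, j), the step at which that cell was added to P.
  Insert 7 (step 1): P = [7];  Q = [1]
  Insert 2 (step 2): P = [2] / [7];  Q = [1] / [2]
  Insert 5 (step 3): P = [2, 5] / [7];  Q = [1, 3] / [2]
  Insert 4 (step 4): P = [2, 4] / [5] / [7];  Q = [1, 3] / [2] / [4]
  Insert 8 (step 5): P = [2, 4, 8] / [5] / [7];  Q = [1, 3, 5] / [2] / [4]
  Insert 6 (step 6): P = [2, 4, 6] / [5, 8] / [7];  Q = [1, 3, 5] / [2, 6] / [4]
  Insert 1 (step 7): P = [1, 4, 6] / [2, 8] / [5] / [7];  Q = [1, 3, 5] / [2, 6] / [4] / [7]
  Insert 3 (step 8): P = [1, 3, 6] / [2, 4] / [5, 8] / [7];  Q = [1, 3, 5] / [2, 6] / [4, 8] / [7]
  Insert 9 (step 9): P = [1, 3, 6, 9] / [2, 4] / [5, 8] / [7];  Q = [1, 3, 5, 9] / [2, 6] / [4, 8] / [7]
Final shape: (4, 2, 2, 1).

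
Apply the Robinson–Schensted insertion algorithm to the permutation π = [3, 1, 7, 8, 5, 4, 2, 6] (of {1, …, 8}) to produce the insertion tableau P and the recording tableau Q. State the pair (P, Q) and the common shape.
P = [1, 2, 6] / [3, 4, 8] / [5] / [7];  Q = [1, 3, 4] / [2, 5, 8] / [6] / [7];  common shape = (3, 3, 1, 1)

Row-insert the values π_1, π_2, … into P one at a time, bumping the leftmost entry strictly greater than the inserted value down to the next row. The recording tableau Q records, in position (i, j), the step at which that cell was added to P.
  Insert 3 (step 1): P = [3];  Q = [1]
  Insert 1 (step 2): P = [1] / [3];  Q = [1] / [2]
  Insert 7 (step 3): P = [1, 7] / [3];  Q = [1, 3] / [2]
  Insert 8 (step 4): P = [1, 7, 8] / [3];  Q = [1, 3, 4] / [2]
  Insert 5 (step 5): P = [1, 5, 8] / [3, 7];  Q = [1, 3, 4] / [2, 5]
  Insert 4 (step 6): P = [1, 4, 8] / [3, 5] / [7];  Q = [1, 3, 4] / [2, 5] / [6]
  Insert 2 (step 7): P = [1, 2, 8] / [3, 4] / [5] / [7];  Q = [1, 3, 4] / [2, 5] / [6] / [7]
  Insert 6 (step 8): P = [1, 2, 6] / [3, 4, 8] / [5] / [7];  Q = [1, 3, 4] / [2, 5, 8] / [6] / [7]
Final shape: (3, 3, 1, 1).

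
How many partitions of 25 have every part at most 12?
p(25, parts ≤ 12) = 1686

Use the recurrence p(n, m) = p(n, m−1) + p(n−m, m): either the largest part is < m (count p(n, m−1)) or the largest part is exactly m (remove one copy of m, count p(n−m, m)). With p(0, ·) = 1 this gives p(25, parts ≤ 12) = 1686. (By conjugating Young diagrams, this also counts partitions of 25 into at most 12 parts.)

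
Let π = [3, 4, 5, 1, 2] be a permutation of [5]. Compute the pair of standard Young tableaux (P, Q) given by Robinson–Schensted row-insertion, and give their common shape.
P = [1, 2, 5] / [3, 4];  Q = [1, 2, 3] / [4, 5];  common shape = (3, 2)

Row-insert the values π_1, π_2, … into P one at a time, bumping the leftmost entry strictly greater than the inserted value down to the next row. The recording tableau Q records, in position (i, j), the step at which that cell was added to P.
  Insert 3 (step 1): P = [3];  Q = [1]
  Insert 4 (step 2): P = [3, 4];  Q = [1, 2]
  Insert 5 (step 3): P = [3, 4, 5];  Q = [1, 2, 3]
  Insert 1 (step 4): P = [1, 4, 5] / [3];  Q = [1, 2, 3] / [4]
  Insert 2 (step 5): P = [1, 2, 5] / [3, 4];  Q = [1, 2, 3] / [4, 5]
Final shape: (3, 2).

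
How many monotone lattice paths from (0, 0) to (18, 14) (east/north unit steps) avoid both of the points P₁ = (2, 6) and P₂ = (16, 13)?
Number of paths = 257018187

Inclusion–exclusion. Total paths: C(32, 18) = 471435600. Through P₁: C(8, 2)·C(24, 16) = 20593188. Through P₂: C(29, 16)·C(3, 2) = 203591745. Since P₁ is strictly southwest of P₂, a monotone path through both must visit P₁ then P₂; paths through both = C(8, 2)·C(21, 14)·C(3, 2) = 9767520. Avoid both = 471435600 − 20593188 − 203591745 + 9767520 = 257018187.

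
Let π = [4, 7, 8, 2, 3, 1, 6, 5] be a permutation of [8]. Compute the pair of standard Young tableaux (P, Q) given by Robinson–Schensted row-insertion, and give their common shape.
P = [1, 3, 5] / [2, 6, 8] / [4, 7];  Q = [1, 2, 3] / [4, 5, 7] / [6, 8];  common shape = (3, 3, 2)

Row-insert the values π_1, π_2, … into P one at a time, bumping the leftmost entry strictly greater than the inserted value down to the next row. The recording tableau Q records, in position (i, j), the step at which that cell was added to P.
  Insert 4 (step 1): P = [4];  Q = [1]
  Insert 7 (step 2): P = [4, 7];  Q = [1, 2]
  Insert 8 (step 3): P = [4, 7, 8];  Q = [1, 2, 3]
  Insert 2 (step 4): P = [2, 7, 8] / [4];  Q = [1, 2, 3] / [4]
  Insert 3 (step 5): P = [2, 3, 8] / [4, 7];  Q = [1, 2, 3] / [4, 5]
  Insert 1 (step 6): P = [1, 3, 8] / [2, 7] / [4];  Q = [1, 2, 3] / [4, 5] / [6]
  Insert 6 (step 7): P = [1, 3, 6] / [2, 7, 8] / [4];  Q = [1, 2, 3] / [4, 5, 7] / [6]
  Insert 5 (step 8): P = [1, 3, 5] / [2, 6, 8] / [4, 7];  Q = [1, 2, 3] / [4, 5, 7] / [6, 8]
Final shape: (3, 3, 2).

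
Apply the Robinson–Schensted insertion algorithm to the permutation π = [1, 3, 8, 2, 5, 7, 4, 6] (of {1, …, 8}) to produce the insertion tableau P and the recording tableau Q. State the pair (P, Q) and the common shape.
P = [1, 2, 4, 6] / [3, 5, 7] / [8];  Q = [1, 2, 3, 6] / [4, 5, 8] / [7];  common shape = (4, 3, 1)

Row-insert the values π_1, π_2, … into P one at a time, bumping the leftmost entry strictly greater than the inserted value down to the next row. The recording tableau Q records, in position (i, j), the step at which that cell was added to P.
  Insert 1 (step 1): P = [1];  Q = [1]
  Insert 3 (step 2): P = [1, 3];  Q = [1, 2]
  Insert 8 (step 3): P = [1, 3, 8];  Q = [1, 2, 3]
  Insert 2 (step 4): P = [1, 2, 8] / [3];  Q = [1, 2, 3] / [4]
  Insert 5 (step 5): P = [1, 2, 5] / [3, 8];  Q = [1, 2, 3] / [4, 5]
  Insert 7 (step 6): P = [1, 2, 5, 7] / [3, 8];  Q = [1, 2, 3, 6] / [4, 5]
  Insert 4 (step 7): P = [1, 2, 4, 7] / [3, 5] / [8];  Q = [1, 2, 3, 6] / [4, 5] / [7]
  Insert 6 (step 8): P = [1, 2, 4, 6] / [3, 5, 7] / [8];  Q = [1, 2, 3, 6] / [4, 5, 8] / [7]
Final shape: (4, 3, 1).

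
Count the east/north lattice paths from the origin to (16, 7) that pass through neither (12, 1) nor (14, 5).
Number of paths = 173829

Inclusion–exclusion. Total paths: C(23, 16) = 245157. Through P₁: C(13, 12)·C(10, 4) = 2730. Through P₂: C(19, 14)·C(4, 2) = 69768. Since P₁ is strictly southwest of P₂, a monotone path through both must visit P₁ then P₂; paths through both = C(13, 12)·C(6, 2)·C(4, 2) = 1170. Avoid both = 245157 − 2730 − 69768 + 1170 = 173829.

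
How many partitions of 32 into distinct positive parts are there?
q(32) = 390

A partition into distinct parts is a strictly decreasing sequence summing to n. The recurrence d(n, m) = d(n, m−1) + d(n−m, m−1) (use part m at most once) with q(n) = d(n, n) gives q(32) = 390. (Euler's theorem: # distinct-part partitions = # odd-part partitions.)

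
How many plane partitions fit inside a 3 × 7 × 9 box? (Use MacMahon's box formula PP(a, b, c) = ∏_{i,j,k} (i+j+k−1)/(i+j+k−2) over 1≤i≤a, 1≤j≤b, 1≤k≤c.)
PP(3, 7, 9) = 24584605760

Evaluate the triple product over i = 1..3, j = 1..7, k = 1..9. The factors are (2/1) · (3/2) · (4/3) · (5/4) · (6/5) · (7/6) · (8/7) · (9/8) · … (189 factors total). The numerators and denominators telescope so the product is an integer; carrying out the multiplication exactly gives PP(3, 7, 9) = 24584605760.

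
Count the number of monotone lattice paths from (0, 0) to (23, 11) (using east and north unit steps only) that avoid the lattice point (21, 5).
Number of paths = 284255920

Total paths from (0, 0) to (23, 11): C(34, 23) = 286097760. Paths through (21, 5): (paths (0, 0) → (21, 5)) × (paths (21, 5) → (23, 11)) = C(26, 21) · C(8, 2) = 65780 · 28 = 1841840. Avoidance count = 286097760 − 1841840 = 284255920.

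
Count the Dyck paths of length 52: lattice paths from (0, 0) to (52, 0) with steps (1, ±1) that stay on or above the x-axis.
C_26 = 18367353072152

These Dyck paths are counted by the Catalan number C_n = (1/(n + 1)) · C(2n, n). For n = 26: C_26 = (1/27) · C(52, 26) = 495918532948104/27 = 18367353072152.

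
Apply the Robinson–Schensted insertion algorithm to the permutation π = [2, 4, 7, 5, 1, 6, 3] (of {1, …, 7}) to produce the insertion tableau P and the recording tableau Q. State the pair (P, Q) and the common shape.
P = [1, 3, 5, 6] / [2, 4] / [7];  Q = [1, 2, 3, 6] / [4, 7] / [5];  common shape = (4, 2, 1)

Row-insert the values π_1, π_2, … into P one at a time, bumping the leftmost entry strictly greater than the inserted value down to the next row. The recording tableau Q records, in position (i, j), the step at which that cell was added to P.
  Insert 2 (step 1): P = [2];  Q = [1]
  Insert 4 (step 2): P = [2, 4];  Q = [1, 2]
  Insert 7 (step 3): P = [2, 4, 7];  Q = [1, 2, 3]
  Insert 5 (step 4): P = [2, 4, 5] / [7];  Q = [1, 2, 3] / [4]
  Insert 1 (step 5): P = [1, 4, 5] / [2] / [7];  Q = [1, 2, 3] / [4] / [5]
  Insert 6 (step 6): P = [1, 4, 5, 6] / [2] / [7];  Q = [1, 2, 3, 6] / [4] / [5]
  Insert 3 (step 7): P = [1, 3, 5, 6] / [2, 4] / [7];  Q = [1, 2, 3, 6] / [4, 7] / [5]
Final shape: (4, 2, 1).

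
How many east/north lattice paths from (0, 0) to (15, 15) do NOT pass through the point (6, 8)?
Number of paths = 120763200

Total paths from (0, 0) to (15, 15): C(30, 15) = 155117520. Paths through (6, 8): (paths (0, 0) → (6, 8)) × (paths (6, 8) → (15, 15)) = C(14, 6) · C(16, 9) = 3003 · 11440 = 34354320. Avoidance count = 155117520 − 34354320 = 120763200.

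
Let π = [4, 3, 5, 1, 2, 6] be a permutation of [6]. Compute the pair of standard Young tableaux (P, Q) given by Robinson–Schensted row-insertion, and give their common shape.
P = [1, 2, 6] / [3, 5] / [4];  Q = [1, 3, 6] / [2, 5] / [4];  common shape = (3, 2, 1)

Row-insert the values π_1, π_2, … into P one at a time, bumping the leftmost entry strictly greater than the inserted value down to the next row. The recording tableau Q records, in position (i, j), the step at which that cell was added to P.
  Insert 4 (step 1): P = [4];  Q = [1]
  Insert 3 (step 2): P = [3] / [4];  Q = [1] / [2]
  Insert 5 (step 3): P = [3, 5] / [4];  Q = [1, 3] / [2]
  Insert 1 (step 4): P = [1, 5] / [3] / [4];  Q = [1, 3] / [2] / [4]
  Insert 2 (step 5): P = [1, 2] / [3, 5] / [4];  Q = [1, 3] / [2, 5] / [4]
  Insert 6 (step 6): P = [1, 2, 6] / [3, 5] / [4];  Q = [1, 3, 6] / [2, 5] / [4]
Final shape: (3, 2, 1).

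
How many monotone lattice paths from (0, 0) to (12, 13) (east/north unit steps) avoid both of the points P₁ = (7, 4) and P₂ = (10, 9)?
Number of paths = 3431170

Inclusion–exclusion. Total paths: C(25, 12) = 5200300. Through P₁: C(11, 7)·C(14, 5) = 660660. Through P₂: C(19, 10)·C(6, 2) = 1385670. Since P₁ is strictly southwest of P₂, a monotone path through both must visit P₁ then P₂; paths through both = C(11, 7)·C(8, 3)·C(6, 2) = 277200. Avoid both = 5200300 − 660660 − 1385670 + 277200 = 3431170.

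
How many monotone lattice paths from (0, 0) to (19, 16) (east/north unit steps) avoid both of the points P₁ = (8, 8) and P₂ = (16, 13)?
Number of paths = 2061184110

Inclusion–exclusion. Total paths: C(35, 19) = 4059928950. Through P₁: C(16, 8)·C(19, 11) = 972740340. Through P₂: C(29, 16)·C(6, 3) = 1357278300. Since P₁ is strictly southwest of P₂, a monotone path through both must visit P₁ then P₂; paths through both = C(16, 8)·C(13, 8)·C(6, 3) = 331273800. Avoid both = 4059928950 − 972740340 − 1357278300 + 331273800 = 2061184110.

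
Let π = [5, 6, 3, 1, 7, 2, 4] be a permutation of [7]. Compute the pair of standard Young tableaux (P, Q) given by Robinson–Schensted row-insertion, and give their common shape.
P = [1, 2, 4] / [3, 6, 7] / [5];  Q = [1, 2, 5] / [3, 6, 7] / [4];  common shape = (3, 3, 1)

Row-insert the values π_1, π_2, … into P one at a time, bumping the leftmost entry strictly greater than the inserted value down to the next row. The recording tableau Q records, in position (i, j), the step at which that cell was added to P.
  Insert 5 (step 1): P = [5];  Q = [1]
  Insert 6 (step 2): P = [5, 6];  Q = [1, 2]
  Insert 3 (step 3): P = [3, 6] / [5];  Q = [1, 2] / [3]
  Insert 1 (step 4): P = [1, 6] / [3] / [5];  Q = [1, 2] / [3] / [4]
  Insert 7 (step 5): P = [1, 6, 7] / [3] / [5];  Q = [1, 2, 5] / [3] / [4]
  Insert 2 (step 6): P = [1, 2, 7] / [3, 6] / [5];  Q = [1, 2, 5] / [3, 6] / [4]
  Insert 4 (step 7): P = [1, 2, 4] / [3, 6, 7] / [5];  Q = [1, 2, 5] / [3, 6, 7] / [4]
Final shape: (3, 3, 1).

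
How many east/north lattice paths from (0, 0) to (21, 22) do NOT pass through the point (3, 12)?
Number of paths = 1046078466810

Total paths from (0, 0) to (21, 22): C(43, 21) = 1052049481860. Paths through (3, 12): (paths (0, 0) → (3, 12)) × (paths (3, 12) → (21, 22)) = C(15, 3) · C(28, 18) = 455 · 13123110 = 5971015050. Avoidance count = 1052049481860 − 5971015050 = 1046078466810.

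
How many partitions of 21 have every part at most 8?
p(21, parts ≤ 8) = 525

Use the recurrence p(n, m) = p(n, m−1) + p(n−m, m): either the largest part is < m (count p(n, m−1)) or the largest part is exactly m (remove one copy of m, count p(n−m, m)). With p(0, ·) = 1 this gives p(21, parts ≤ 8) = 525. (By conjugating Young diagrams, this also counts partitions of 21 into at most 8 parts.)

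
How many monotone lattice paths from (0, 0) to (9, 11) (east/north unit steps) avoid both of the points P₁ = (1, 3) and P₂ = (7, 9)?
Number of paths = 70016

Inclusion–exclusion. Total paths: C(20, 9) = 167960. Through P₁: C(4, 1)·C(16, 8) = 51480. Through P₂: C(16, 7)·C(4, 2) = 68640. Since P₁ is strictly southwest of P₂, a monotone path through both must visit P₁ then P₂; paths through both = C(4, 1)·C(12, 6)·C(4, 2) = 22176. Avoid both = 167960 − 51480 − 68640 + 22176 = 70016.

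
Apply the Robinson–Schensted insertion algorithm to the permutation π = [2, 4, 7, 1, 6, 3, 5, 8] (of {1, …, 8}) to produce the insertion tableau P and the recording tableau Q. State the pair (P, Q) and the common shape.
P = [1, 3, 5, 8] / [2, 4, 6] / [7];  Q = [1, 2, 3, 8] / [4, 5, 7] / [6];  common shape = (4, 3, 1)

Row-insert the values π_1, π_2, … into P one at a time, bumping the leftmost entry strictly greater than the inserted value down to the next row. The recording tableau Q records, in position (i, j), the step at which that cell was added to P.
  Insert 2 (step 1): P = [2];  Q = [1]
  Insert 4 (step 2): P = [2, 4];  Q = [1, 2]
  Insert 7 (step 3): P = [2, 4, 7];  Q = [1, 2, 3]
  Insert 1 (step 4): P = [1, 4, 7] / [2];  Q = [1, 2, 3] / [4]
  Insert 6 (step 5): P = [1, 4, 6] / [2, 7];  Q = [1, 2, 3] / [4, 5]
  Insert 3 (step 6): P = [1, 3, 6] / [2, 4] / [7];  Q = [1, 2, 3] / [4, 5] / [6]
  Insert 5 (step 7): P = [1, 3, 5] / [2, 4, 6] / [7];  Q = [1, 2, 3] / [4, 5, 7] / [6]
  Insert 8 (step 8): P = [1, 3, 5, 8] / [2, 4, 6] / [7];  Q = [1, 2, 3, 8] / [4, 5, 7] / [6]
Final shape: (4, 3, 1).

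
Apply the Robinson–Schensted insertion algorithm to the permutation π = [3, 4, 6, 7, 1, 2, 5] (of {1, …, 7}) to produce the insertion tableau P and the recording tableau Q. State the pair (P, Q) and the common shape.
P = [1, 2, 5, 7] / [3, 4, 6];  Q = [1, 2, 3, 4] / [5, 6, 7];  common shape = (4, 3)

Row-insert the values π_1, π_2, … into P one at a time, bumping the leftmost entry strictly greater than the inserted value down to the next row. The recording tableau Q records, in position (i, j), the step at which that cell was added to P.
  Insert 3 (step 1): P = [3];  Q = [1]
  Insert 4 (step 2): P = [3, 4];  Q = [1, 2]
  Insert 6 (step 3): P = [3, 4, 6];  Q = [1, 2, 3]
  Insert 7 (step 4): P = [3, 4, 6, 7];  Q = [1, 2, 3, 4]
  Insert 1 (step 5): P = [1, 4, 6, 7] / [3];  Q = [1, 2, 3, 4] / [5]
  Insert 2 (step 6): P = [1, 2, 6, 7] / [3, 4];  Q = [1, 2, 3, 4] / [5, 6]
  Insert 5 (step 7): P = [1, 2, 5, 7] / [3, 4, 6];  Q = [1, 2, 3, 4] / [5, 6, 7]
Final shape: (4, 3).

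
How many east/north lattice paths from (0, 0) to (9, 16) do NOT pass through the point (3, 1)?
Number of paths = 1825919

Total paths from (0, 0) to (9, 16): C(25, 9) = 2042975. Paths through (3, 1): (paths (0, 0) → (3, 1)) × (paths (3, 1) → (9, 16)) = C(4, 3) · C(21, 6) = 4 · 54264 = 217056. Avoidance count = 2042975 − 217056 = 1825919.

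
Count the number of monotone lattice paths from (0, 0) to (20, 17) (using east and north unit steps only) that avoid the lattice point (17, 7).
Number of paths = 15806382966

Total paths from (0, 0) to (20, 17): C(37, 20) = 15905368710. Paths through (17, 7): (paths (0, 0) → (17, 7)) × (paths (17, 7) → (20, 17)) = C(24, 17) · C(13, 3) = 346104 · 286 = 98985744. Avoidance count = 15905368710 − 98985744 = 15806382966.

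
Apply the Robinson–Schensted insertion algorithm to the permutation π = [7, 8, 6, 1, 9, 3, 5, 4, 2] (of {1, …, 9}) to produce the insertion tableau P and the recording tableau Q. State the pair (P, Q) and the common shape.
P = [1, 2, 4] / [3, 8, 9] / [5] / [6] / [7];  Q = [1, 2, 5] / [3, 6, 7] / [4] / [8] / [9];  common shape = (3, 3, 1, 1, 1)

Row-insert the values π_1, π_2, … into P one at a time, bumping the leftmost entry strictly greater than the inserted value down to the next row. The recording tableau Q records, in position (i, j), the step at which that cell was added to P.
  Insert 7 (step 1): P = [7];  Q = [1]
  Insert 8 (step 2): P = [7, 8];  Q = [1, 2]
  Insert 6 (step 3): P = [6, 8] / [7];  Q = [1, 2] / [3]
  Insert 1 (step 4): P = [1, 8] / [6] / [7];  Q = [1, 2] / [3] / [4]
  Insert 9 (step 5): P = [1, 8, 9] / [6] / [7];  Q = [1, 2, 5] / [3] / [4]
  Insert 3 (step 6): P = [1, 3, 9] / [6, 8] / [7];  Q = [1, 2, 5] / [3, 6] / [4]
  Insert 5 (step 7): P = [1, 3, 5] / [6, 8, 9] / [7];  Q = [1, 2, 5] / [3, 6, 7] / [4]
  Insert 4 (step 8): P = [1, 3, 4] / [5, 8, 9] / [6] / [7];  Q = [1, 2, 5] / [3, 6, 7] / [4] / [8]
  Insert 2 (step 9): P = [1, 2, 4] / [3, 8, 9] / [5] / [6] / [7];  Q = [1, 2, 5] / [3, 6, 7] / [4] / [8] / [9]
Final shape: (3, 3, 1, 1, 1).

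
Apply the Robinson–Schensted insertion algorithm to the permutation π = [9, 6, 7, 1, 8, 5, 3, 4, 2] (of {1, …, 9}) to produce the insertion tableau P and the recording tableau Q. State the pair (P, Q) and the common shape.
P = [1, 2, 4] / [3, 7, 8] / [5] / [6] / [9];  Q = [1, 3, 5] / [2, 6, 8] / [4] / [7] / [9];  common shape = (3, 3, 1, 1, 1)

Row-insert the values π_1, π_2, … into P one at a time, bumping the leftmost entry strictly greater than the inserted value down to the next row. The recording tableau Q records, in position (i, j), the step at which that cell was added to P.
  Insert 9 (step 1): P = [9];  Q = [1]
  Insert 6 (step 2): P = [6] / [9];  Q = [1] / [2]
  Insert 7 (step 3): P = [6, 7] / [9];  Q = [1, 3] / [2]
  Insert 1 (step 4): P = [1, 7] / [6] / [9];  Q = [1, 3] / [2] / [4]
  Insert 8 (step 5): P = [1, 7, 8] / [6] / [9];  Q = [1, 3, 5] / [2] / [4]
  Insert 5 (step 6): P = [1, 5, 8] / [6, 7] / [9];  Q = [1, 3, 5] / [2, 6] / [4]
  Insert 3 (step 7): P = [1, 3, 8] / [5, 7] / [6] / [9];  Q = [1, 3, 5] / [2, 6] / [4] / [7]
  Insert 4 (step 8): P = [1, 3, 4] / [5, 7, 8] / [6] / [9];  Q = [1, 3, 5] / [2, 6, 8] / [4] / [7]
  Insert 2 (step 9): P = [1, 2, 4] / [3, 7, 8] / [5] / [6] / [9];  Q = [1, 3, 5] / [2, 6, 8] / [4] / [7] / [9]
Final shape: (3, 3, 1, 1, 1).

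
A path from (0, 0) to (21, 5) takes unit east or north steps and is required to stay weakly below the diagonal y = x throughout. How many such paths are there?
Number of paths = 50830

By the reflection principle (André's argument), the number of monotone paths to (21, 5) with n ≤ m that never go above y = x is C(26, 21) − C(26, 22) = 65780 − 14950 = 50830.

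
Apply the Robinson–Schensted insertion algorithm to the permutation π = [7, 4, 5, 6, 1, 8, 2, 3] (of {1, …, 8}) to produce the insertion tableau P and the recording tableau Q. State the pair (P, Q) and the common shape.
P = [1, 2, 3, 8] / [4, 5, 6] / [7];  Q = [1, 3, 4, 6] / [2, 7, 8] / [5];  common shape = (4, 3, 1)

Row-insert the values π_1, π_2, … into P one at a time, bumping the leftmost entry strictly greater than the inserted value down to the next row. The recording tableau Q records, in position (i, j), the step at which that cell was added to P.
  Insert 7 (step 1): P = [7];  Q = [1]
  Insert 4 (step 2): P = [4] / [7];  Q = [1] / [2]
  Insert 5 (step 3): P = [4, 5] / [7];  Q = [1, 3] / [2]
  Insert 6 (step 4): P = [4, 5, 6] / [7];  Q = [1, 3, 4] / [2]
  Insert 1 (step 5): P = [1, 5, 6] / [4] / [7];  Q = [1, 3, 4] / [2] / [5]
  Insert 8 (step 6): P = [1, 5, 6, 8] / [4] / [7];  Q = [1, 3, 4, 6] / [2] / [5]
  Insert 2 (step 7): P = [1, 2, 6, 8] / [4, 5] / [7];  Q = [1, 3, 4, 6] / [2, 7] / [5]
  Insert 3 (step 8): P = [1, 2, 3, 8] / [4, 5, 6] / [7];  Q = [1, 3, 4, 6] / [2, 7, 8] / [5]
Final shape: (4, 3, 1).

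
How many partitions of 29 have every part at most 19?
p(29, parts ≤ 19) = 4468

Use the recurrence p(n, m) = p(n, m−1) + p(n−m, m): either the largest part is < m (count p(n, m−1)) or the largest part is exactly m (remove one copy of m, count p(n−m, m)). With p(0, ·) = 1 this gives p(29, parts ≤ 19) = 4468. (By conjugating Young diagrams, this also counts partitions of 29 into at most 19 parts.)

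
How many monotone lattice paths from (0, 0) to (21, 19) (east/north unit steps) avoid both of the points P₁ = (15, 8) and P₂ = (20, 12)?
Number of paths = 123902176128

Inclusion–exclusion. Total paths: C(40, 21) = 131282408400. Through P₁: C(23, 15)·C(17, 6) = 6068126064. Through P₂: C(32, 20)·C(8, 1) = 1806342720. Since P₁ is strictly southwest of P₂, a monotone path through both must visit P₁ then P₂; paths through both = C(23, 15)·C(9, 5)·C(8, 1) = 494236512. Avoid both = 131282408400 − 6068126064 − 1806342720 + 494236512 = 123902176128.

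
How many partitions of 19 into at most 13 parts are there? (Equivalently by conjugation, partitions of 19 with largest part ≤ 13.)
p(19, parts ≤ 13) = 471

Use the recurrence p(n, m) = p(n, m−1) + p(n−m, m): either the largest part is < m (count p(n, m−1)) or the largest part is exactly m (remove one copy of m, count p(n−m, m)). With p(0, ·) = 1 this gives p(19, parts ≤ 13) = 471. (By conjugating Young diagrams, this also counts partitions of 19 into at most 13 parts.)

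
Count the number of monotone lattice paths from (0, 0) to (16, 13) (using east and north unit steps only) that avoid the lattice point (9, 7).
Number of paths = 48232875

Total paths from (0, 0) to (16, 13): C(29, 16) = 67863915. Paths through (9, 7): (paths (0, 0) → (9, 7)) × (paths (9, 7) → (16, 13)) = C(16, 9) · C(13, 7) = 11440 · 1716 = 19631040. Avoidance count = 67863915 − 19631040 = 48232875.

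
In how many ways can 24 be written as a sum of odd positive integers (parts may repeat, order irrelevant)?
p_odd(24) = 122

Enumerate partitions using only odd parts via the recurrence o(n, m) = o(n, m−2) + o(n−m, m) over odd m, starting from the largest odd part ≤ n. This gives p_odd(24) = 122. (Euler's theorem: equals the count of distinct-part partitions.)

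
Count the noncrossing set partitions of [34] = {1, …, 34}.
C_34 = 812944042149730764

These noncrossing partitions are counted by the Catalan number C_n = (1/(n + 1)) · C(2n, n). For n = 34: C_34 = (1/35) · C(68, 34) = 28453041475240576740/35 = 812944042149730764.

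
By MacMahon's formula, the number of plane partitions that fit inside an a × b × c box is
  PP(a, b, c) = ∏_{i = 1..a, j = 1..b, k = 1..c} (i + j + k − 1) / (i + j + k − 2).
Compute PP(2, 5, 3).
PP(2, 5, 3) = 1176

Evaluate the triple product over i = 1..2, j = 1..5, k = 1..3. The factors are (2/1) · (3/2) · (4/3) · (3/2) · (4/3) · (5/4) · (4/3) · (5/4) · … (30 factors total). The numerators and denominators telescope so the product is an integer; carrying out the multiplication exactly gives PP(2, 5, 3) = 1176.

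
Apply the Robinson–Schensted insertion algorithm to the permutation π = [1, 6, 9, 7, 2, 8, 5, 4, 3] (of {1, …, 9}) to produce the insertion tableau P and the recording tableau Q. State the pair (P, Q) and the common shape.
P = [1, 2, 3, 8] / [4, 7] / [5] / [6] / [9];  Q = [1, 2, 3, 6] / [4, 7] / [5] / [8] / [9];  common shape = (4, 2, 1, 1, 1)

Row-insert the values π_1, π_2, … into P one at a time, bumping the leftmost entry strictly greater than the inserted value down to the next row. The recording tableau Q records, in position (i, j), the step at which that cell was added to P.
  Insert 1 (step 1): P = [1];  Q = [1]
  Insert 6 (step 2): P = [1, 6];  Q = [1, 2]
  Insert 9 (step 3): P = [1, 6, 9];  Q = [1, 2, 3]
  Insert 7 (step 4): P = [1, 6, 7] / [9];  Q = [1, 2, 3] / [4]
  Insert 2 (step 5): P = [1, 2, 7] / [6] / [9];  Q = [1, 2, 3] / [4] / [5]
  Insert 8 (step 6): P = [1, 2, 7, 8] / [6] / [9];  Q = [1, 2, 3, 6] / [4] / [5]
  Insert 5 (step 7): P = [1, 2, 5, 8] / [6, 7] / [9];  Q = [1, 2, 3, 6] / [4, 7] / [5]
  Insert 4 (step 8): P = [1, 2, 4, 8] / [5, 7] / [6] / [9];  Q = [1, 2, 3, 6] / [4, 7] / [5] / [8]
  Insert 3 (step 9): P = [1, 2, 3, 8] / [4, 7] / [5] / [6] / [9];  Q = [1, 2, 3, 6] / [4, 7] / [5] / [8] / [9]
Final shape: (4, 2, 1, 1, 1).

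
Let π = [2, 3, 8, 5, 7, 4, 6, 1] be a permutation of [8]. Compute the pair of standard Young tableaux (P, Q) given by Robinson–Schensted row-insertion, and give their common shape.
P = [1, 3, 4, 6] / [2, 7] / [5] / [8];  Q = [1, 2, 3, 5] / [4, 7] / [6] / [8];  common shape = (4, 2, 1, 1)

Row-insert the values π_1, π_2, … into P one at a time, bumping the leftmost entry strictly greater than the inserted value down to the next row. The recording tableau Q records, in position (i, j), the step at which that cell was added to P.
  Insert 2 (step 1): P = [2];  Q = [1]
  Insert 3 (step 2): P = [2, 3];  Q = [1, 2]
  Insert 8 (step 3): P = [2, 3, 8];  Q = [1, 2, 3]
  Insert 5 (step 4): P = [2, 3, 5] / [8];  Q = [1, 2, 3] / [4]
  Insert 7 (step 5): P = [2, 3, 5, 7] / [8];  Q = [1, 2, 3, 5] / [4]
  Insert 4 (step 6): P = [2, 3, 4, 7] / [5] / [8];  Q = [1, 2, 3, 5] / [4] / [6]
  Insert 6 (step 7): P = [2, 3, 4, 6] / [5, 7] / [8];  Q = [1, 2, 3, 5] / [4, 7] / [6]
  Insert 1 (step 8): P = [1, 3, 4, 6] / [2, 7] / [5] / [8];  Q = [1, 2, 3, 5] / [4, 7] / [6] / [8]
Final shape: (4, 2, 1, 1).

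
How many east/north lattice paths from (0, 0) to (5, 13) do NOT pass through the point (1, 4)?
Number of paths = 4993

Total paths from (0, 0) to (5, 13): C(18, 5) = 8568. Paths through (1, 4): (paths (0, 0) → (1, 4)) × (paths (1, 4) → (5, 13)) = C(5, 1) · C(13, 4) = 5 · 715 = 3575. Avoidance count = 8568 − 3575 = 4993.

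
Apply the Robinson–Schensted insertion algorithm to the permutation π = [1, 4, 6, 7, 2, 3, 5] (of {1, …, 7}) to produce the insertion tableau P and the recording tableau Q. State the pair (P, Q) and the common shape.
P = [1, 2, 3, 5] / [4, 6, 7];  Q = [1, 2, 3, 4] / [5, 6, 7];  common shape = (4, 3)

Row-insert the values π_1, π_2, … into P one at a time, bumping the leftmost entry strictly greater than the inserted value down to the next row. The recording tableau Q records, in position (i, j), the step at which that cell was added to P.
  Insert 1 (step 1): P = [1];  Q = [1]
  Insert 4 (step 2): P = [1, 4];  Q = [1, 2]
  Insert 6 (step 3): P = [1, 4, 6];  Q = [1, 2, 3]
  Insert 7 (step 4): P = [1, 4, 6, 7];  Q = [1, 2, 3, 4]
  Insert 2 (step 5): P = [1, 2, 6, 7] / [4];  Q = [1, 2, 3, 4] / [5]
  Insert 3 (step 6): P = [1, 2, 3, 7] / [4, 6];  Q = [1, 2, 3, 4] / [5, 6]
  Insert 5 (step 7): P = [1, 2, 3, 5] / [4, 6, 7];  Q = [1, 2, 3, 4] / [5, 6, 7]
Final shape: (4, 3).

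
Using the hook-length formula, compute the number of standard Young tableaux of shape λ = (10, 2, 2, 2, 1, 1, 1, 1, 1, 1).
# SYT of shape (10, 2, 2, 2, 1, 1, 1, 1, 1, 1) = 39309270

Hook-length formula: f^λ = n! / Π hook(c), product over all cells c of the Young diagram. For λ = (10, 2, 2, 2, 1, 1, 1, 1, 1, 1), n = 22 boxes. Hook lengths by row (left-to-right, top-to-bottom): [19, 12, 8, 7, 6, 5, 4, 3, 2, 1]; [10, 3]; [9, 2]; [8, 1]; [6]; [5]; [4]; [3]; [2]; [1]. Product of hooks = 28593782784000. So f^λ = 22! / 28593782784000 = 1124000727777607680000 / 28593782784000 = 39309270.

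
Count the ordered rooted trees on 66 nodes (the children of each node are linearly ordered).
C_65 = 1440418573150919668872489894243865350

These ordered rooted trees are counted by the Catalan number C_n = (1/(n + 1)) · C(2n, n). For n = 65: C_65 = (1/66) · C(130, 65) = 95067625827960698145584333020095113100/66 = 1440418573150919668872489894243865350.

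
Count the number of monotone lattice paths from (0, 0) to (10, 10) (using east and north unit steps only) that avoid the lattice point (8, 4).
Number of paths = 170896

Total paths from (0, 0) to (10, 10): C(20, 10) = 184756. Paths through (8, 4): (paths (0, 0) → (8, 4)) × (paths (8, 4) → (10, 10)) = C(12, 8) · C(8, 2) = 495 · 28 = 13860. Avoidance count = 184756 − 13860 = 170896.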